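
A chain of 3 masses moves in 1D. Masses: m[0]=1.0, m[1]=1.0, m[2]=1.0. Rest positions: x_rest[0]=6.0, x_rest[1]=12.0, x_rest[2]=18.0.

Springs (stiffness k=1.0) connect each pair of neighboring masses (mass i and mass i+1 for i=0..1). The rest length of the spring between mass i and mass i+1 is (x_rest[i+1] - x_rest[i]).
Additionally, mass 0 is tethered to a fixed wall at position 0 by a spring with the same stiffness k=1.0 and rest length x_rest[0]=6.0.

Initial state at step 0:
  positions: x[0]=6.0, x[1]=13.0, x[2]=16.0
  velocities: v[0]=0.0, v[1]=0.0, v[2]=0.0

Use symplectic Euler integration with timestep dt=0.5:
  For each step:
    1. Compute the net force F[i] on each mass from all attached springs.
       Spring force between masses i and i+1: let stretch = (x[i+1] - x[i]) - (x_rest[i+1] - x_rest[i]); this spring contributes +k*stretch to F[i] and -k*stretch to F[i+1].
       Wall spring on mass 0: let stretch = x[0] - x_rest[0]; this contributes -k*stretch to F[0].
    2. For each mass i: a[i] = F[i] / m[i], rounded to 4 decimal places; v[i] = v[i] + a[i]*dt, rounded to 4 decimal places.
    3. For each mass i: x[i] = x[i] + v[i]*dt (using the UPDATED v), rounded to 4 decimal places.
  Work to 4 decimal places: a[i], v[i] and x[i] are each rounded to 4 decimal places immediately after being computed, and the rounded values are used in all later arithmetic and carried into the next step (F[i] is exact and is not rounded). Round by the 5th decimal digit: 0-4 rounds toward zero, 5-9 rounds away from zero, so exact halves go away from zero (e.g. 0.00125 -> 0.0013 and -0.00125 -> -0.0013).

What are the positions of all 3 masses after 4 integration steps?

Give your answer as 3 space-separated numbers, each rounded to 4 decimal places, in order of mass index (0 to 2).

Step 0: x=[6.0000 13.0000 16.0000] v=[0.0000 0.0000 0.0000]
Step 1: x=[6.2500 12.0000 16.7500] v=[0.5000 -2.0000 1.5000]
Step 2: x=[6.3750 10.7500 17.8125] v=[0.2500 -2.5000 2.1250]
Step 3: x=[6.0000 10.1719 18.6094] v=[-0.7500 -1.1563 1.5938]
Step 4: x=[5.1680 10.6602 18.7970] v=[-1.6641 0.9765 0.3751]

Answer: 5.1680 10.6602 18.7970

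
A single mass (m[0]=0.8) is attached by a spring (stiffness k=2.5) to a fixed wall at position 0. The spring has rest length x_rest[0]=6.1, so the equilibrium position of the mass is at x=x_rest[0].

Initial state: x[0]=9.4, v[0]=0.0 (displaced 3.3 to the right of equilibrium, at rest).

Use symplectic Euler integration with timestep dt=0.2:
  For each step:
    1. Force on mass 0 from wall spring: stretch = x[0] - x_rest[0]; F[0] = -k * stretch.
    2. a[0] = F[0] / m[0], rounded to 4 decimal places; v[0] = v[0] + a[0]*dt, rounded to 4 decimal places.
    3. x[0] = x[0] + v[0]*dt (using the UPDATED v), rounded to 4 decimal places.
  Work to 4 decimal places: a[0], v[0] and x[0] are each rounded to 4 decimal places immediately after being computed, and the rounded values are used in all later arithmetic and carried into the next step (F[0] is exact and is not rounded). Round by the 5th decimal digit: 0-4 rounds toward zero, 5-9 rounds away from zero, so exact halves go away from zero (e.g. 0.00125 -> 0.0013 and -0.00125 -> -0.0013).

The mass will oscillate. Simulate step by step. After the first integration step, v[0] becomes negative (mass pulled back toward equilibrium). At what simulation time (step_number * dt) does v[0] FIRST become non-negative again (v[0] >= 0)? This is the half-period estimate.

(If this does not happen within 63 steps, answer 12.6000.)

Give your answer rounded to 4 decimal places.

Step 0: x=[9.4000] v=[0.0000]
Step 1: x=[8.9875] v=[-2.0625]
Step 2: x=[8.2141] v=[-3.8672]
Step 3: x=[7.1764] v=[-5.1885]
Step 4: x=[6.0041] v=[-5.8613]
Step 5: x=[4.8438] v=[-5.8014]
Step 6: x=[3.8405] v=[-5.0163]
Step 7: x=[3.1197] v=[-3.6041]
Step 8: x=[2.7714] v=[-1.7414]
Step 9: x=[2.8392] v=[0.3390]
First v>=0 after going negative at step 9, time=1.8000

Answer: 1.8000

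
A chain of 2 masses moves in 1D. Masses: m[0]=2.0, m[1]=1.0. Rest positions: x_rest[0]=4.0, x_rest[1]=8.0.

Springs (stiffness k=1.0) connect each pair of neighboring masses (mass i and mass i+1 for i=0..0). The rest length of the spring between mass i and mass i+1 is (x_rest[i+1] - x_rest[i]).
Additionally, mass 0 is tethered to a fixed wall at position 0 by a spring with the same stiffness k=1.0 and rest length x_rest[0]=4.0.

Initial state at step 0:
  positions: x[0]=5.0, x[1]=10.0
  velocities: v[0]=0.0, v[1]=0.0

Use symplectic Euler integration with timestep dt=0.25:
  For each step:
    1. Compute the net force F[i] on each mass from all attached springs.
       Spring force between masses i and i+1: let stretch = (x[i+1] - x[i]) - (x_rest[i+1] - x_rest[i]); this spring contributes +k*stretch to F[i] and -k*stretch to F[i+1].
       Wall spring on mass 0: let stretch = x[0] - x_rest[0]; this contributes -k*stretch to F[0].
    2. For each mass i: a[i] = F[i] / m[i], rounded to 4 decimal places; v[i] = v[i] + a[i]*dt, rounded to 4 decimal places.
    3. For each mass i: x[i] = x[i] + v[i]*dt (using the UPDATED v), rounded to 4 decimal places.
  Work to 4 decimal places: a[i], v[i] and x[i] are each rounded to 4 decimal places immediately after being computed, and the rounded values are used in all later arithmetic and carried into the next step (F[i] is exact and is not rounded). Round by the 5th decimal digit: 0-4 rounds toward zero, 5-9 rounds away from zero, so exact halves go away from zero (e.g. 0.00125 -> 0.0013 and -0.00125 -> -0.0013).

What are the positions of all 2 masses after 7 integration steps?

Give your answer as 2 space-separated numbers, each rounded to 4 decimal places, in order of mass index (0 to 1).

Answer: 4.8010 8.6713

Derivation:
Step 0: x=[5.0000 10.0000] v=[0.0000 0.0000]
Step 1: x=[5.0000 9.9375] v=[0.0000 -0.2500]
Step 2: x=[4.9981 9.8164] v=[-0.0078 -0.4844]
Step 3: x=[4.9905 9.6442] v=[-0.0303 -0.6890]
Step 4: x=[4.9724 9.4311] v=[-0.0724 -0.8524]
Step 5: x=[4.9383 9.1893] v=[-0.1366 -0.9671]
Step 6: x=[4.8827 8.9318] v=[-0.2225 -1.0299]
Step 7: x=[4.8010 8.6713] v=[-0.3267 -1.0422]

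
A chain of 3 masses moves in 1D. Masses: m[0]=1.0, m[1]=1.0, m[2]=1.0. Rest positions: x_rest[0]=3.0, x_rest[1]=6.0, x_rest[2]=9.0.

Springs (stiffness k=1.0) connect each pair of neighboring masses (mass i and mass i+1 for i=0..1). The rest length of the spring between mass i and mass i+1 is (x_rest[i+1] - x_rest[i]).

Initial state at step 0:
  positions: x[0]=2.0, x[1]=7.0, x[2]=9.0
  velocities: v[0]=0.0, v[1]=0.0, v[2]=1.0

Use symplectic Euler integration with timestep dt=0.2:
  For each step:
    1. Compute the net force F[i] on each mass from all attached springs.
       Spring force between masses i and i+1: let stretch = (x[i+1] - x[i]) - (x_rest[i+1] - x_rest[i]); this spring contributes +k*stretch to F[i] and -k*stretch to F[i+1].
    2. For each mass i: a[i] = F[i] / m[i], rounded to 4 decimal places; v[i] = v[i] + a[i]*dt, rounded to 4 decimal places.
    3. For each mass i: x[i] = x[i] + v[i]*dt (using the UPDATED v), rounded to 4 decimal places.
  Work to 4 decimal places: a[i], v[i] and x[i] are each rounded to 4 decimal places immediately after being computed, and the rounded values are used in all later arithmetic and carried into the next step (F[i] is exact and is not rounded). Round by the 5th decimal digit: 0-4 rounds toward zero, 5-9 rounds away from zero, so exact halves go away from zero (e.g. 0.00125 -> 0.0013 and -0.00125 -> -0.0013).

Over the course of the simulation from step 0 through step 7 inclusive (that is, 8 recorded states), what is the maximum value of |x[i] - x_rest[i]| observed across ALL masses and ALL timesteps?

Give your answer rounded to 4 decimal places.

Answer: 1.4976

Derivation:
Step 0: x=[2.0000 7.0000 9.0000] v=[0.0000 0.0000 1.0000]
Step 1: x=[2.0800 6.8800 9.2400] v=[0.4000 -0.6000 1.2000]
Step 2: x=[2.2320 6.6624 9.5056] v=[0.7600 -1.0880 1.3280]
Step 3: x=[2.4412 6.3813 9.7775] v=[1.0461 -1.4054 1.3594]
Step 4: x=[2.6880 6.0785 10.0335] v=[1.2341 -1.5142 1.2802]
Step 5: x=[2.9504 5.7982 10.2513] v=[1.3122 -1.4013 1.0892]
Step 6: x=[3.2068 5.5822 10.4110] v=[1.2818 -1.0802 0.7986]
Step 7: x=[3.4382 5.4643 10.4976] v=[1.1569 -0.5895 0.4328]
Max displacement = 1.4976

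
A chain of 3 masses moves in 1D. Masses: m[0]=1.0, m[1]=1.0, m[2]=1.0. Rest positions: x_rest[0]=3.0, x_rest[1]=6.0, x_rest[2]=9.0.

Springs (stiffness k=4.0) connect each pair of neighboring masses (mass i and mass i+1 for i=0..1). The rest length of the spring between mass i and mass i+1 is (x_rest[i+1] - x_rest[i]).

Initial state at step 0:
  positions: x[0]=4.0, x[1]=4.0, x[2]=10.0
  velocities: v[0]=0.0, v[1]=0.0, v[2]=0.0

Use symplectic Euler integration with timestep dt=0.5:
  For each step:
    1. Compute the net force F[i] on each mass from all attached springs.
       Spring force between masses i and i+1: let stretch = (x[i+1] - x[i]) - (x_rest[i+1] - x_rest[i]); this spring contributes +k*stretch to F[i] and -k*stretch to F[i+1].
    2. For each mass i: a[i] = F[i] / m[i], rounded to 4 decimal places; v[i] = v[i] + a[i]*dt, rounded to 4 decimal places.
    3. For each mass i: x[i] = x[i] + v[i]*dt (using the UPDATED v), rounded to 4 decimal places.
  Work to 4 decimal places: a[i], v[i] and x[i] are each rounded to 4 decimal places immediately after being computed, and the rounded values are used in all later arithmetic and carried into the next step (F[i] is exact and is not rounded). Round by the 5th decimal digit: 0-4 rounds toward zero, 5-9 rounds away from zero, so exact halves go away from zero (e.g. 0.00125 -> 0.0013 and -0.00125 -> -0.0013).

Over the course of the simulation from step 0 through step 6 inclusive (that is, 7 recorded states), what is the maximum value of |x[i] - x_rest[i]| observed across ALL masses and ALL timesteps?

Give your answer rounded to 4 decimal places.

Step 0: x=[4.0000 4.0000 10.0000] v=[0.0000 0.0000 0.0000]
Step 1: x=[1.0000 10.0000 7.0000] v=[-6.0000 12.0000 -6.0000]
Step 2: x=[4.0000 4.0000 10.0000] v=[6.0000 -12.0000 6.0000]
Step 3: x=[4.0000 4.0000 10.0000] v=[0.0000 0.0000 0.0000]
Step 4: x=[1.0000 10.0000 7.0000] v=[-6.0000 12.0000 -6.0000]
Step 5: x=[4.0000 4.0000 10.0000] v=[6.0000 -12.0000 6.0000]
Step 6: x=[4.0000 4.0000 10.0000] v=[0.0000 0.0000 0.0000]
Max displacement = 4.0000

Answer: 4.0000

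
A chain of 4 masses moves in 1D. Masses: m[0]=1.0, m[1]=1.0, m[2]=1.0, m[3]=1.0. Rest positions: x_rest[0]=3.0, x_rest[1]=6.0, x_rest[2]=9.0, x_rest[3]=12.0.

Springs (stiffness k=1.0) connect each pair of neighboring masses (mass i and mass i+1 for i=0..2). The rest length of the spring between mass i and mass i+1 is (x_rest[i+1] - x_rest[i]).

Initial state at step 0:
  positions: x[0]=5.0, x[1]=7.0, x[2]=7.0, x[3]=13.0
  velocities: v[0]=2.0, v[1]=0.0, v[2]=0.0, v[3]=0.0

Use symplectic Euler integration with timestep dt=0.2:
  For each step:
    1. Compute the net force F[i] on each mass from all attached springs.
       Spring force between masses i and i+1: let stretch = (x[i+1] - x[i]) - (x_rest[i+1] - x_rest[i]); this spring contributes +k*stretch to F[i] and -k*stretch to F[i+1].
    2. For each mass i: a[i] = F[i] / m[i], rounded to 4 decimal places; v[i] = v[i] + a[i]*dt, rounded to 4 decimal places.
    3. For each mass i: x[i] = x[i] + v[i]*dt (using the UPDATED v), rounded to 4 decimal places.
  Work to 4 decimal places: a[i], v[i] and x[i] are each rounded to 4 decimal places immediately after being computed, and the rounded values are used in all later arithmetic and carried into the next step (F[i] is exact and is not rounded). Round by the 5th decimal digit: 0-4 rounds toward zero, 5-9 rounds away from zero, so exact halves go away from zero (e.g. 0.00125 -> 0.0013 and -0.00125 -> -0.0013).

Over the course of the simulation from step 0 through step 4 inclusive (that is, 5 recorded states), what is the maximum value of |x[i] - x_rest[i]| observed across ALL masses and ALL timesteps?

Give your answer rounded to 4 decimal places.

Step 0: x=[5.0000 7.0000 7.0000 13.0000] v=[2.0000 0.0000 0.0000 0.0000]
Step 1: x=[5.3600 6.9200 7.2400 12.8800] v=[1.8000 -0.4000 1.2000 -0.6000]
Step 2: x=[5.6624 6.7904 7.6928 12.6544] v=[1.5120 -0.6480 2.2640 -1.1280]
Step 3: x=[5.8899 6.6518 8.3080 12.3503] v=[1.1376 -0.6931 3.0758 -1.5203]
Step 4: x=[6.0279 6.5490 9.0186 12.0045] v=[0.6900 -0.5142 3.5530 -1.7288]
Max displacement = 3.0279

Answer: 3.0279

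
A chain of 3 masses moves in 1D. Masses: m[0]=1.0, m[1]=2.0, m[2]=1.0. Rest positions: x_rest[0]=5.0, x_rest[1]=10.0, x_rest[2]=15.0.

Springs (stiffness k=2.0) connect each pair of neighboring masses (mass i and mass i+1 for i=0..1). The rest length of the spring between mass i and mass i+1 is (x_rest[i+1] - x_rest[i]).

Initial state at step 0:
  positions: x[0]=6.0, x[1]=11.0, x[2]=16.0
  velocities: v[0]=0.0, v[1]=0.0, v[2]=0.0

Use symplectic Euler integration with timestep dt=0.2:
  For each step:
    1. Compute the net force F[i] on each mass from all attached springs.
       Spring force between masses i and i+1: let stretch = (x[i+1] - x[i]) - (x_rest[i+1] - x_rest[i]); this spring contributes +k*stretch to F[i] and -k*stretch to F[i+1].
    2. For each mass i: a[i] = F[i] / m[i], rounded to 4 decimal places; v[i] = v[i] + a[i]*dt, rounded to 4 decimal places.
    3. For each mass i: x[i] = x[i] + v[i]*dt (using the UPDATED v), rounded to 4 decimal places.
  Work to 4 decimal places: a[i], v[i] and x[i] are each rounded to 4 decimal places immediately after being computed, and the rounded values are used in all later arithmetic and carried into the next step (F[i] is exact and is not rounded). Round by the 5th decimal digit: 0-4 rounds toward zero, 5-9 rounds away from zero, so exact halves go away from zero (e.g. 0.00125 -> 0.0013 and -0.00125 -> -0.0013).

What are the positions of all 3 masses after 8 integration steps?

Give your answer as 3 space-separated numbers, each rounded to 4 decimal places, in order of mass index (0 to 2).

Step 0: x=[6.0000 11.0000 16.0000] v=[0.0000 0.0000 0.0000]
Step 1: x=[6.0000 11.0000 16.0000] v=[0.0000 0.0000 0.0000]
Step 2: x=[6.0000 11.0000 16.0000] v=[0.0000 0.0000 0.0000]
Step 3: x=[6.0000 11.0000 16.0000] v=[0.0000 0.0000 0.0000]
Step 4: x=[6.0000 11.0000 16.0000] v=[0.0000 0.0000 0.0000]
Step 5: x=[6.0000 11.0000 16.0000] v=[0.0000 0.0000 0.0000]
Step 6: x=[6.0000 11.0000 16.0000] v=[0.0000 0.0000 0.0000]
Step 7: x=[6.0000 11.0000 16.0000] v=[0.0000 0.0000 0.0000]
Step 8: x=[6.0000 11.0000 16.0000] v=[0.0000 0.0000 0.0000]

Answer: 6.0000 11.0000 16.0000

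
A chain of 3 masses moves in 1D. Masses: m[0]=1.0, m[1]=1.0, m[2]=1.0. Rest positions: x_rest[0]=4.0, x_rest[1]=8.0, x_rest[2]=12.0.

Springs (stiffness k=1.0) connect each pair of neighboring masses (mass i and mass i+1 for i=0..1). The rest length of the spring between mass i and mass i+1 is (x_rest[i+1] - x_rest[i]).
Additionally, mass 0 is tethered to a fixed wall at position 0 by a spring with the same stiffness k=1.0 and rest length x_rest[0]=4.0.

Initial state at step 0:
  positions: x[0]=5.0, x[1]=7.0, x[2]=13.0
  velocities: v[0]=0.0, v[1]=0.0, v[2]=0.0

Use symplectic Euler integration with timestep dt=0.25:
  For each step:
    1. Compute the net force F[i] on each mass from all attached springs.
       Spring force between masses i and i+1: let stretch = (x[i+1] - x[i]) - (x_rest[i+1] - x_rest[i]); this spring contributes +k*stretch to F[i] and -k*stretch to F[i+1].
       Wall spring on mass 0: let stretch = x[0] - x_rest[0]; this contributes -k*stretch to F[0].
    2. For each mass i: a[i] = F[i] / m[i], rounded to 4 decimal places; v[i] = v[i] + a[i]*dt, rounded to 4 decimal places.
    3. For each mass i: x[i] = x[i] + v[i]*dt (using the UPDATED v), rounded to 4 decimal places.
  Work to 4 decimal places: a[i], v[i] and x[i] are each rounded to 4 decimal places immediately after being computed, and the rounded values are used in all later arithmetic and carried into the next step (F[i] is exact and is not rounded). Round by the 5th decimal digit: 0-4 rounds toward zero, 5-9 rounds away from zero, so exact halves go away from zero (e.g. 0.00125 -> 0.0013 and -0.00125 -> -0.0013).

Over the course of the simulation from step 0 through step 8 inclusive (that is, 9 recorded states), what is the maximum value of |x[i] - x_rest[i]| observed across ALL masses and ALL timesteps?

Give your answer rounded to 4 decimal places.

Answer: 1.4679

Derivation:
Step 0: x=[5.0000 7.0000 13.0000] v=[0.0000 0.0000 0.0000]
Step 1: x=[4.8125 7.2500 12.8750] v=[-0.7500 1.0000 -0.5000]
Step 2: x=[4.4766 7.6992 12.6484] v=[-1.3438 1.7969 -0.9063]
Step 3: x=[4.0623 8.2564 12.3625] v=[-1.6573 2.2286 -1.1436]
Step 4: x=[3.6562 8.8081 12.0700] v=[-1.6244 2.2066 -1.1701]
Step 5: x=[3.3436 9.2416 11.8236] v=[-1.2505 1.7341 -0.9856]
Step 6: x=[3.1906 9.4679 11.6658] v=[-0.6119 0.9051 -0.6311]
Step 7: x=[3.2306 9.4392 11.6207] v=[0.1598 -0.1148 -0.1806]
Step 8: x=[3.4567 9.1588 11.6892] v=[0.9043 -1.1216 0.2740]
Max displacement = 1.4679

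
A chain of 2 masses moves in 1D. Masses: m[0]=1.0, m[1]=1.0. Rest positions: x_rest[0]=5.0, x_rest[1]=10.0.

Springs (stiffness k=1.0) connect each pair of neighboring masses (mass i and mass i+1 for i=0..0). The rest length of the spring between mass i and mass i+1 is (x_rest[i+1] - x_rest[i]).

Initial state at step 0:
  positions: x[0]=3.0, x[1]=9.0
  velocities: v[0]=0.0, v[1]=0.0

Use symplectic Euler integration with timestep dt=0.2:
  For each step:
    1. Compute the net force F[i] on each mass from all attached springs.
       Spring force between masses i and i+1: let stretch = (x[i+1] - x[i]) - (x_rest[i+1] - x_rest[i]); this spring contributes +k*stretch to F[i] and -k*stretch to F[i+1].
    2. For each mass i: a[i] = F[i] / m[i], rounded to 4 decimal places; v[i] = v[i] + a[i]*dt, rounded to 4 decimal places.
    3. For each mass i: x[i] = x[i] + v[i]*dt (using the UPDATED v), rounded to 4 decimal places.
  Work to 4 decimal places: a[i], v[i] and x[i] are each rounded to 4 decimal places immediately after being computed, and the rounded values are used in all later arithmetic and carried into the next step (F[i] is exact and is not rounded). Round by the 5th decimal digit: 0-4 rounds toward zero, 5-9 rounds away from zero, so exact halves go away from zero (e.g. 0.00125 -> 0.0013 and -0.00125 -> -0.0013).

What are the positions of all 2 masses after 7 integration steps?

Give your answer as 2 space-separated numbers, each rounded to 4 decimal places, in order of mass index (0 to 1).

Answer: 3.7673 8.2327

Derivation:
Step 0: x=[3.0000 9.0000] v=[0.0000 0.0000]
Step 1: x=[3.0400 8.9600] v=[0.2000 -0.2000]
Step 2: x=[3.1168 8.8832] v=[0.3840 -0.3840]
Step 3: x=[3.2243 8.7757] v=[0.5373 -0.5373]
Step 4: x=[3.3538 8.6462] v=[0.6476 -0.6476]
Step 5: x=[3.4950 8.5050] v=[0.7061 -0.7061]
Step 6: x=[3.6366 8.3634] v=[0.7081 -0.7081]
Step 7: x=[3.7673 8.2327] v=[0.6535 -0.6535]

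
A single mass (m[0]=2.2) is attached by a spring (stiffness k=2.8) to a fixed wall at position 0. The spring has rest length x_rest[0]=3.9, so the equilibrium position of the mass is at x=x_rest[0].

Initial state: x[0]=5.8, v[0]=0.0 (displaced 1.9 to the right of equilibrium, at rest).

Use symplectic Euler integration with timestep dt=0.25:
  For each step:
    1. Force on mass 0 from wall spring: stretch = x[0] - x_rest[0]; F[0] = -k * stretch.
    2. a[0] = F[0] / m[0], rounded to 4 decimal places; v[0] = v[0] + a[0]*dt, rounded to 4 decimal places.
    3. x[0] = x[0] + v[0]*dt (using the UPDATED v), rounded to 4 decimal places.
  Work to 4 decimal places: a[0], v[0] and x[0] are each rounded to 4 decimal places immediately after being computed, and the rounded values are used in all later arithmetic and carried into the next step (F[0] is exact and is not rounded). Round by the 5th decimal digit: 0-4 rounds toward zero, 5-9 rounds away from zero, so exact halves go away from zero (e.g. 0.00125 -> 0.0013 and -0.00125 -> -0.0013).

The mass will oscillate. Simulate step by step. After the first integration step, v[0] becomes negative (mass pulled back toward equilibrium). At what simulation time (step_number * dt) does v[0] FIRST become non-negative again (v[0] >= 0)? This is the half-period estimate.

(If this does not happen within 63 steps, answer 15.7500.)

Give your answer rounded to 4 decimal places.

Answer: 3.0000

Derivation:
Step 0: x=[5.8000] v=[0.0000]
Step 1: x=[5.6489] v=[-0.6046]
Step 2: x=[5.3586] v=[-1.1611]
Step 3: x=[4.9523] v=[-1.6252]
Step 4: x=[4.4623] v=[-1.9600]
Step 5: x=[3.9276] v=[-2.1389]
Step 6: x=[3.3907] v=[-2.1477]
Step 7: x=[2.8943] v=[-1.9857]
Step 8: x=[2.4779] v=[-1.6657]
Step 9: x=[2.1746] v=[-1.2132]
Step 10: x=[2.0086] v=[-0.6642]
Step 11: x=[1.9930] v=[-0.0624]
Step 12: x=[2.1291] v=[0.5444]
First v>=0 after going negative at step 12, time=3.0000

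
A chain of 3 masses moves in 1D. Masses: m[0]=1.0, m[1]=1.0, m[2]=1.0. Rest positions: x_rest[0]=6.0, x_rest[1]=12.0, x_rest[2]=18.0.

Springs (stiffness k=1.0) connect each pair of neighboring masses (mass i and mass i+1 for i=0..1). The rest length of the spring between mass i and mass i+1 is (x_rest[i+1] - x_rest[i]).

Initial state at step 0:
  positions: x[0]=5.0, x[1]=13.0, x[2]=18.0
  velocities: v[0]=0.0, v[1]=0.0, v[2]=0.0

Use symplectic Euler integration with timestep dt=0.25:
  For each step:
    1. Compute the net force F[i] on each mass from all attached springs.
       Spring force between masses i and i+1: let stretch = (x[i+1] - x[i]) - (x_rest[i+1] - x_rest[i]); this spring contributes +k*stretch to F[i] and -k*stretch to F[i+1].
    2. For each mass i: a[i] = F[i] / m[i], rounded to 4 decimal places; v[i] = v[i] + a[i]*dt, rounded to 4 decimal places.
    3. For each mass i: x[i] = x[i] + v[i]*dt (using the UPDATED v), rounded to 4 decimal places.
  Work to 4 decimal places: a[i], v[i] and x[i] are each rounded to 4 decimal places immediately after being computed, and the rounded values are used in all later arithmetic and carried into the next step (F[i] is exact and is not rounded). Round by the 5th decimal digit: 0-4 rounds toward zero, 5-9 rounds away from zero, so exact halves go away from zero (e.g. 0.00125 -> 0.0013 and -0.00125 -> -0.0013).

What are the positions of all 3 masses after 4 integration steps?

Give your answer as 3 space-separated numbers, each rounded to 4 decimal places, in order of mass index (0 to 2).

Step 0: x=[5.0000 13.0000 18.0000] v=[0.0000 0.0000 0.0000]
Step 1: x=[5.1250 12.8125 18.0625] v=[0.5000 -0.7500 0.2500]
Step 2: x=[5.3555 12.4727 18.1719] v=[0.9219 -1.3594 0.4375]
Step 3: x=[5.6558 12.0442 18.3001] v=[1.2012 -1.7139 0.5127]
Step 4: x=[5.9804 11.6075 18.4123] v=[1.2983 -1.7470 0.4487]

Answer: 5.9804 11.6075 18.4123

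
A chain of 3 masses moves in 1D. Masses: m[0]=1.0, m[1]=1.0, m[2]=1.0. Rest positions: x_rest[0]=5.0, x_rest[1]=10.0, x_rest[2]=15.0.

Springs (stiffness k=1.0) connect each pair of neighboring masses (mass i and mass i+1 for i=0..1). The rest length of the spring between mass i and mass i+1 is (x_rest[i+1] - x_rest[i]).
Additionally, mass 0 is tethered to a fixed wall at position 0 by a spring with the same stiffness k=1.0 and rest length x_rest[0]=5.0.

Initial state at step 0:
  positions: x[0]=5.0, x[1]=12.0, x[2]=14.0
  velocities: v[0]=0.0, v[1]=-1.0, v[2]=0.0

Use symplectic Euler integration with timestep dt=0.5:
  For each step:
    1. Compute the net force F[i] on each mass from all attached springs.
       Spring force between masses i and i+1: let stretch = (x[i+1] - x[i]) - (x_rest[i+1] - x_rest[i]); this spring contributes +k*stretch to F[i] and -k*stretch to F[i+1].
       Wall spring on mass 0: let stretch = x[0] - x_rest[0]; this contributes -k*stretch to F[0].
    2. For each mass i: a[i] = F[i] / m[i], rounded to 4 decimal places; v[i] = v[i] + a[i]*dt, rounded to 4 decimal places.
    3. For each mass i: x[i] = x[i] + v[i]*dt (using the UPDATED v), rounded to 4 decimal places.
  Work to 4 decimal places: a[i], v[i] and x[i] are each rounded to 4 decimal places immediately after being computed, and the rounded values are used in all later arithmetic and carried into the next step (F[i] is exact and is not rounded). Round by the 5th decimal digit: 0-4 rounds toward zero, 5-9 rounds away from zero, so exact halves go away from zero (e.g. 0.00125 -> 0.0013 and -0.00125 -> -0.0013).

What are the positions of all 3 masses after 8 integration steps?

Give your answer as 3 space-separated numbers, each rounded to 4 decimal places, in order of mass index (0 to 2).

Answer: 5.6810 9.0505 13.4926

Derivation:
Step 0: x=[5.0000 12.0000 14.0000] v=[0.0000 -1.0000 0.0000]
Step 1: x=[5.5000 10.2500 14.7500] v=[1.0000 -3.5000 1.5000]
Step 2: x=[5.8125 8.4375 15.6250] v=[0.6250 -3.6250 1.7500]
Step 3: x=[5.3281 7.7656 15.9532] v=[-0.9688 -1.3438 0.6563]
Step 4: x=[4.1211 8.5313 15.4845] v=[-2.4141 1.5313 -0.9375]
Step 5: x=[2.9863 9.9327 14.5275] v=[-2.2696 2.8028 -1.9141]
Step 6: x=[2.8415 10.7462 13.6718] v=[-0.2896 1.6270 -1.7115]
Step 7: x=[3.9625 10.3149 13.3347] v=[2.2420 -0.8626 -0.6743]
Step 8: x=[5.6810 9.0505 13.4926] v=[3.4370 -2.5289 0.3158]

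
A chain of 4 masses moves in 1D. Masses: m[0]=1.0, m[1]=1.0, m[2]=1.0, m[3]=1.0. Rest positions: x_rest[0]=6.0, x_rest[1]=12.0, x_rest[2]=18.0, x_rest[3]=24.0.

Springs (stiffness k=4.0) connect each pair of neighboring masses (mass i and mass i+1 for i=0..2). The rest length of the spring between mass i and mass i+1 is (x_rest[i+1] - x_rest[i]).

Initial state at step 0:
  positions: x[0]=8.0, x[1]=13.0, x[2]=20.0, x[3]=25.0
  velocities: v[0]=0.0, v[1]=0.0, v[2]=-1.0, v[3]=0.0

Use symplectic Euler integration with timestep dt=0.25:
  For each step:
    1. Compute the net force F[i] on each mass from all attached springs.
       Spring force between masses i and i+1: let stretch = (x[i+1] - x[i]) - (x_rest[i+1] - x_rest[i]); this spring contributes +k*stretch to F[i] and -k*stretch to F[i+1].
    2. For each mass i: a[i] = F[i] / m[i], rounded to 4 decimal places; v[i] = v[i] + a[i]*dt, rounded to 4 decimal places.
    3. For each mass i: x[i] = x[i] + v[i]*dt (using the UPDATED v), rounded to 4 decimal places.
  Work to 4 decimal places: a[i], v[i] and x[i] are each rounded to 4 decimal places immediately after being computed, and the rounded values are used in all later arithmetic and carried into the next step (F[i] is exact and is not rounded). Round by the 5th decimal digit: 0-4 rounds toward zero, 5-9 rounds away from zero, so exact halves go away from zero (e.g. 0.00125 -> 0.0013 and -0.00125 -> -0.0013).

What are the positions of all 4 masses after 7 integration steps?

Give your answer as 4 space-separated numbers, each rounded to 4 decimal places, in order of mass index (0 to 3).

Step 0: x=[8.0000 13.0000 20.0000 25.0000] v=[0.0000 0.0000 -1.0000 0.0000]
Step 1: x=[7.7500 13.5000 19.2500 25.2500] v=[-1.0000 2.0000 -3.0000 1.0000]
Step 2: x=[7.4375 14.0000 18.5625 25.5000] v=[-1.2500 2.0000 -2.7500 1.0000]
Step 3: x=[7.2656 14.0000 18.4688 25.5156] v=[-0.6875 0.0000 -0.3750 0.0625]
Step 4: x=[7.2773 13.4336 19.0196 25.2695] v=[0.0469 -2.2656 2.2030 -0.9843]
Step 5: x=[7.3281 12.7246 19.7363 24.9610] v=[0.2032 -2.8359 2.8669 -1.2342]
Step 6: x=[7.2280 12.4194 20.0063 24.8463] v=[-0.4003 -1.2207 1.0799 -0.4589]
Step 7: x=[6.9258 12.7131 19.5896 25.0216] v=[-1.2089 1.1748 -1.6670 0.7011]

Answer: 6.9258 12.7131 19.5896 25.0216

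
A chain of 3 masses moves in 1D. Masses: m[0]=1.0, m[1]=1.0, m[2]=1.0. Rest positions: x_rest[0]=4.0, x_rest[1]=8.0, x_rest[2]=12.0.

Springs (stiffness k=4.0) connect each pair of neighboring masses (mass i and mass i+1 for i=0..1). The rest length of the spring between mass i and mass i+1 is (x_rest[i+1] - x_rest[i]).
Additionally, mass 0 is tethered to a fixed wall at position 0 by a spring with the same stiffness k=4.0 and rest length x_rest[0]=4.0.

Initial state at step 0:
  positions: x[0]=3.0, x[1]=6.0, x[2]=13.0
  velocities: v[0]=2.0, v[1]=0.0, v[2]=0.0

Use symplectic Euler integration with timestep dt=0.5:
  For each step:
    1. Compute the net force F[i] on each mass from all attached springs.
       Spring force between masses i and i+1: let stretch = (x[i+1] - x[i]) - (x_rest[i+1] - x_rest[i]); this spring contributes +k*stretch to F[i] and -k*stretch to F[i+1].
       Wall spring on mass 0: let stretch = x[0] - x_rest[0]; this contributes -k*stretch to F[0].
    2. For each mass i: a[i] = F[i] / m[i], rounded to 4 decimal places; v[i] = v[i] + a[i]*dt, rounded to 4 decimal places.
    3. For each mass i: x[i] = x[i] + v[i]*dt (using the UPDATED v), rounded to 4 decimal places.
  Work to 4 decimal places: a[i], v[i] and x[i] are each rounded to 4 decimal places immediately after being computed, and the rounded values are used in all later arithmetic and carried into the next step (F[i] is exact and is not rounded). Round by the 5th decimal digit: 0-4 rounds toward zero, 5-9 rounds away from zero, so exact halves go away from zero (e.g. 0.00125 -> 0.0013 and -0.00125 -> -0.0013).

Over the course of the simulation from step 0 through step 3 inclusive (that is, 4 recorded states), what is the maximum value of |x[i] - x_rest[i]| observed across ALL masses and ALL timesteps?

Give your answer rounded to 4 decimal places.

Step 0: x=[3.0000 6.0000 13.0000] v=[2.0000 0.0000 0.0000]
Step 1: x=[4.0000 10.0000 10.0000] v=[2.0000 8.0000 -6.0000]
Step 2: x=[7.0000 8.0000 11.0000] v=[6.0000 -4.0000 2.0000]
Step 3: x=[4.0000 8.0000 13.0000] v=[-6.0000 0.0000 4.0000]
Max displacement = 3.0000

Answer: 3.0000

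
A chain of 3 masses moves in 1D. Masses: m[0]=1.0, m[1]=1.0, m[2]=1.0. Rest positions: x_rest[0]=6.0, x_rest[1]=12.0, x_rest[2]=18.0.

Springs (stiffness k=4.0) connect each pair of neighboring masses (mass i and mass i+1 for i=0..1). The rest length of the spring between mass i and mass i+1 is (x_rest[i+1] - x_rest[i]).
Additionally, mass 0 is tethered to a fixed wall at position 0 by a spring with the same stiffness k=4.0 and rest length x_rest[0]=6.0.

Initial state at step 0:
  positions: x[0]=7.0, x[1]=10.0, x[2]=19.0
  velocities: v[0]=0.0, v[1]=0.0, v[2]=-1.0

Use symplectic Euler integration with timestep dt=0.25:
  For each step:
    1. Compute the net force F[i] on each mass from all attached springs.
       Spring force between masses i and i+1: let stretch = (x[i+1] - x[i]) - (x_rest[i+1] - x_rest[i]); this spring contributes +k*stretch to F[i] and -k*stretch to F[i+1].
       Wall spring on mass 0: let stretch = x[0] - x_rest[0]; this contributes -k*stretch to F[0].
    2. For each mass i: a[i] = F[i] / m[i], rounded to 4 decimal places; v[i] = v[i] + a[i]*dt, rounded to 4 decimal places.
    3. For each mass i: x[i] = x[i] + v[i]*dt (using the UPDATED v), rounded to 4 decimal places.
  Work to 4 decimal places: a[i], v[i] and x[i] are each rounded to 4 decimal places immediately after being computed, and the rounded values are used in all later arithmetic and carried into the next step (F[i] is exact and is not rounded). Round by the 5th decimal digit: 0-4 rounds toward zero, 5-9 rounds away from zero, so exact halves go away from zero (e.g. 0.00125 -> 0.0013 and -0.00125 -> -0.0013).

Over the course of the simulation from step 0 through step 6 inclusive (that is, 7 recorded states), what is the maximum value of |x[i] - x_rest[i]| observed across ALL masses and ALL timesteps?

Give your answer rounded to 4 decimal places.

Answer: 2.4194

Derivation:
Step 0: x=[7.0000 10.0000 19.0000] v=[0.0000 0.0000 -1.0000]
Step 1: x=[6.0000 11.5000 18.0000] v=[-4.0000 6.0000 -4.0000]
Step 2: x=[4.8750 13.2500 16.8750] v=[-4.5000 7.0000 -4.5000]
Step 3: x=[4.6250 13.8125 16.3438] v=[-1.0000 2.2500 -2.1250]
Step 4: x=[5.5156 12.7110 16.6797] v=[3.5625 -4.4062 1.3437]
Step 5: x=[6.8262 10.8028 17.5235] v=[5.2423 -7.6329 3.3750]
Step 6: x=[7.4244 9.5806 18.1871] v=[2.3927 -4.8888 2.6543]
Max displacement = 2.4194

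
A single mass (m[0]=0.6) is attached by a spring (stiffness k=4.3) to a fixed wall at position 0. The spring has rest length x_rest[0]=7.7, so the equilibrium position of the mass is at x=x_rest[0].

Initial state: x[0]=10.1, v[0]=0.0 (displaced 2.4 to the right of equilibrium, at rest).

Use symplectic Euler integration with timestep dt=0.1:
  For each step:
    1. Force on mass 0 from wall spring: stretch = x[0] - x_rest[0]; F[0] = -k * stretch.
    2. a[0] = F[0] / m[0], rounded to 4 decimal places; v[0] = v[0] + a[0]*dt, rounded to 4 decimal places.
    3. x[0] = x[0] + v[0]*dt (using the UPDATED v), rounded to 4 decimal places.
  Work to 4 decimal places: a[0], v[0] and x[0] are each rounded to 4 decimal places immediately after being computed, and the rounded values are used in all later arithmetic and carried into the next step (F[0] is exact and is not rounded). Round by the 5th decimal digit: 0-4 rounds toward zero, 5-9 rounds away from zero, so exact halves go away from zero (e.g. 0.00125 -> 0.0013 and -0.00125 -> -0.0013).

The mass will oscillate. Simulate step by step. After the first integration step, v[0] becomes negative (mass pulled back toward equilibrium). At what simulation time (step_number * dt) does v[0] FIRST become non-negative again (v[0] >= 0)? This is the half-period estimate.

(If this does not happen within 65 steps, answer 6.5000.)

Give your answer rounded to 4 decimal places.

Answer: 1.2000

Derivation:
Step 0: x=[10.1000] v=[0.0000]
Step 1: x=[9.9280] v=[-1.7200]
Step 2: x=[9.5963] v=[-3.3167]
Step 3: x=[9.1287] v=[-4.6757]
Step 4: x=[8.5587] v=[-5.6996]
Step 5: x=[7.9272] v=[-6.3150]
Step 6: x=[7.2794] v=[-6.4778]
Step 7: x=[6.6618] v=[-6.1764]
Step 8: x=[6.1186] v=[-5.4324]
Step 9: x=[5.6887] v=[-4.2991]
Step 10: x=[5.4029] v=[-2.8577]
Step 11: x=[5.2818] v=[-1.2114]
Step 12: x=[5.3340] v=[0.5216]
First v>=0 after going negative at step 12, time=1.2000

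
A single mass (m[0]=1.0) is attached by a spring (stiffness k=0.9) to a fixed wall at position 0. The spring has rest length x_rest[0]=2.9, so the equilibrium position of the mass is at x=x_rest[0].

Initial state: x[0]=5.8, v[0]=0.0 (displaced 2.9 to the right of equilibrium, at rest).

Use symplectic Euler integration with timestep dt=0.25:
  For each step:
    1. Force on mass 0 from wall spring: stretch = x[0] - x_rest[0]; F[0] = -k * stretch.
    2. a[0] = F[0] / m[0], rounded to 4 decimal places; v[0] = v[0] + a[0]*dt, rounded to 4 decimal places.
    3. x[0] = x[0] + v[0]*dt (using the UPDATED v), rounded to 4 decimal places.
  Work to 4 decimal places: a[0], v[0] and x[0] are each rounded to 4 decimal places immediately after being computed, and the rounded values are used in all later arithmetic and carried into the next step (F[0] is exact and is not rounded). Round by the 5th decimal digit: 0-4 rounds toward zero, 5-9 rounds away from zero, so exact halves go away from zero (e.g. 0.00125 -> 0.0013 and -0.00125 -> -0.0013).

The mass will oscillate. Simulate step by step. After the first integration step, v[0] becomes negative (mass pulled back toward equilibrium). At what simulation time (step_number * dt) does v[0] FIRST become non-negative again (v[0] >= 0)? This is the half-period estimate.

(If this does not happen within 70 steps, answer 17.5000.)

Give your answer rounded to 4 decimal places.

Answer: 3.5000

Derivation:
Step 0: x=[5.8000] v=[0.0000]
Step 1: x=[5.6369] v=[-0.6525]
Step 2: x=[5.3198] v=[-1.2683]
Step 3: x=[4.8666] v=[-1.8128]
Step 4: x=[4.3028] v=[-2.2553]
Step 5: x=[3.6601] v=[-2.5709]
Step 6: x=[2.9746] v=[-2.7419]
Step 7: x=[2.2849] v=[-2.7587]
Step 8: x=[1.6298] v=[-2.6203]
Step 9: x=[1.0462] v=[-2.3345]
Step 10: x=[0.5669] v=[-1.9174]
Step 11: x=[0.2188] v=[-1.3925]
Step 12: x=[0.0215] v=[-0.7892]
Step 13: x=[-0.0139] v=[-0.1415]
Step 14: x=[0.1146] v=[0.5141]
First v>=0 after going negative at step 14, time=3.5000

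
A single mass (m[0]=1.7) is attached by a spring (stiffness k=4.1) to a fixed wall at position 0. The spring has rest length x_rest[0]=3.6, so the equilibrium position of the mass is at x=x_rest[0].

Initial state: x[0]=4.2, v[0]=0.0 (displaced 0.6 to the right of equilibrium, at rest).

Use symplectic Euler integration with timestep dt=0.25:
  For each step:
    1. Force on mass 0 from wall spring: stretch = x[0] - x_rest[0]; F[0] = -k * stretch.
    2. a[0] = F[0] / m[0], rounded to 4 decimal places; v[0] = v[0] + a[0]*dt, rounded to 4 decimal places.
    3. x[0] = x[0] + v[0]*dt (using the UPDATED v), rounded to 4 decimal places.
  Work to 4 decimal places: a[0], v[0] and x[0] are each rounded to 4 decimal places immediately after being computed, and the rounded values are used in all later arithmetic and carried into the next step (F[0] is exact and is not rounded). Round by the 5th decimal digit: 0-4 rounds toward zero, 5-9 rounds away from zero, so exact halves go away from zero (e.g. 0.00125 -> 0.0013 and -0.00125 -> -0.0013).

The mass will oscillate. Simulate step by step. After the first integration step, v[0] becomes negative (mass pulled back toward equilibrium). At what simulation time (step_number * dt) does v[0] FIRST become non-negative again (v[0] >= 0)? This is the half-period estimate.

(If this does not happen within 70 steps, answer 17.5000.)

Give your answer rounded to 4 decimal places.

Step 0: x=[4.2000] v=[0.0000]
Step 1: x=[4.1096] v=[-0.3618]
Step 2: x=[3.9423] v=[-0.6691]
Step 3: x=[3.7234] v=[-0.8755]
Step 4: x=[3.4859] v=[-0.9499]
Step 5: x=[3.2656] v=[-0.8811]
Step 6: x=[3.0957] v=[-0.6795]
Step 7: x=[3.0019] v=[-0.3754]
Step 8: x=[2.9982] v=[-0.0148]
Step 9: x=[3.0852] v=[0.3481]
First v>=0 after going negative at step 9, time=2.2500

Answer: 2.2500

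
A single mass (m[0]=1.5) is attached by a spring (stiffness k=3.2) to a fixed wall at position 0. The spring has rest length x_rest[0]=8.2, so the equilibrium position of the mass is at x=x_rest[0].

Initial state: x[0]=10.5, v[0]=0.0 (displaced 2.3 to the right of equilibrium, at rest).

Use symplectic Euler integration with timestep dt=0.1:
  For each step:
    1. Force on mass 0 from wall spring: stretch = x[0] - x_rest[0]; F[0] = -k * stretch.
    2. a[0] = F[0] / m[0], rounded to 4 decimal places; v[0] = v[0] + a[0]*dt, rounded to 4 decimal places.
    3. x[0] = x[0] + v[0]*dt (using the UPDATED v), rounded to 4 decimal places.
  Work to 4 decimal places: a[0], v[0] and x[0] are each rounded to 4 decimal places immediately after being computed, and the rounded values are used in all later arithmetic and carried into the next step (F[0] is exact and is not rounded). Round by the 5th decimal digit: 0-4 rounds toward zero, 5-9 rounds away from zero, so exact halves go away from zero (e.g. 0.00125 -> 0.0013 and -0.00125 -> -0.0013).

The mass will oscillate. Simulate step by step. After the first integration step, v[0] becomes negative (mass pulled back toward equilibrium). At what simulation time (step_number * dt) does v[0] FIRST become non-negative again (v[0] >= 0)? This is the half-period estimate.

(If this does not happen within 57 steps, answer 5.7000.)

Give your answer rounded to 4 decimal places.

Answer: 2.2000

Derivation:
Step 0: x=[10.5000] v=[0.0000]
Step 1: x=[10.4509] v=[-0.4907]
Step 2: x=[10.3538] v=[-0.9709]
Step 3: x=[10.2108] v=[-1.4304]
Step 4: x=[10.0249] v=[-1.8594]
Step 5: x=[9.8000] v=[-2.2487]
Step 6: x=[9.5410] v=[-2.5900]
Step 7: x=[9.2534] v=[-2.8761]
Step 8: x=[8.9433] v=[-3.1008]
Step 9: x=[8.6174] v=[-3.2594]
Step 10: x=[8.2826] v=[-3.3485]
Step 11: x=[7.9460] v=[-3.3661]
Step 12: x=[7.6148] v=[-3.3119]
Step 13: x=[7.2961] v=[-3.1871]
Step 14: x=[6.9967] v=[-2.9943]
Step 15: x=[6.7229] v=[-2.7376]
Step 16: x=[6.4807] v=[-2.4225]
Step 17: x=[6.2751] v=[-2.0557]
Step 18: x=[6.1106] v=[-1.6451]
Step 19: x=[5.9907] v=[-1.1994]
Step 20: x=[5.9179] v=[-0.7281]
Step 21: x=[5.8938] v=[-0.2413]
Step 22: x=[5.9189] v=[0.2507]
First v>=0 after going negative at step 22, time=2.2000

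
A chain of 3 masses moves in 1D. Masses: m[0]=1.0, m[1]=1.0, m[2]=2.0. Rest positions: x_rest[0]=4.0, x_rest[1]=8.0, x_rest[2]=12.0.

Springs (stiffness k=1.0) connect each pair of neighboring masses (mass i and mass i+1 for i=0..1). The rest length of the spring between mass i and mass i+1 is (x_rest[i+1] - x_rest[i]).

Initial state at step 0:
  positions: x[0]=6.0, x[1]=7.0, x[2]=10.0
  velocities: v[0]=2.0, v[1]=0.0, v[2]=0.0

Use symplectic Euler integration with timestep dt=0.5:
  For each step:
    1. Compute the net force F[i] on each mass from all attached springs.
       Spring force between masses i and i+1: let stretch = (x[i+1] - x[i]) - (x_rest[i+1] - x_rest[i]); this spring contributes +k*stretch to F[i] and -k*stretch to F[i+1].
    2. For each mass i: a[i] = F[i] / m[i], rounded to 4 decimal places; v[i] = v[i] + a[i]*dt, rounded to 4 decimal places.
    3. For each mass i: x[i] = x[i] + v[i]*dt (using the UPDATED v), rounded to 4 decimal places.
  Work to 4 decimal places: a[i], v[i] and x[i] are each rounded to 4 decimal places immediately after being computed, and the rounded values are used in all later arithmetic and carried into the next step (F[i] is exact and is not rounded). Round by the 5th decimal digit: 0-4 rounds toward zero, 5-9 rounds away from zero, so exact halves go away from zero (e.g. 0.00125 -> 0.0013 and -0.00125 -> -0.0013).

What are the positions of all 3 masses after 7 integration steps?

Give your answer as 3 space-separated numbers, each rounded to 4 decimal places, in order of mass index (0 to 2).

Answer: 3.3500 7.5859 14.5325

Derivation:
Step 0: x=[6.0000 7.0000 10.0000] v=[2.0000 0.0000 0.0000]
Step 1: x=[6.2500 7.5000 10.1250] v=[0.5000 1.0000 0.2500]
Step 2: x=[5.8125 8.3438 10.4219] v=[-0.8750 1.6875 0.5938]
Step 3: x=[5.0078 9.0743 10.9591] v=[-1.6094 1.4609 1.0743]
Step 4: x=[4.2197 9.2594 11.7607] v=[-1.5762 0.3701 1.6031]
Step 5: x=[3.6915 8.8099 12.7496] v=[-1.0564 -0.8991 1.9778]
Step 6: x=[3.4429 8.0657 13.7461] v=[-0.4972 -1.4885 1.9929]
Step 7: x=[3.3500 7.5859 14.5325] v=[-0.1858 -0.9597 1.5728]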